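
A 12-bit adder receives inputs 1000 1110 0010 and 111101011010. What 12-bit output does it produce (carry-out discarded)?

  100011100010
+ 111101011010
= 100000111100  (discard carry-out 1)

100000111100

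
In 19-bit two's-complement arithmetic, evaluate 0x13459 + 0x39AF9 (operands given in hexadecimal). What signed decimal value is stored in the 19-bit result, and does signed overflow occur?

-209070; overflow

0x13459 = 0010011010001011001 = 78937 (signed)
0x39AF9 = 0111001101011111001 = 236281 (signed)
  0010011010001011001
+ 0111001101011111001
= 1001100111101010010
Result 1001100111101010010: MSB = 1 → 315218 − 524288 = -209070.
Both addends are non-negative but the stored result is negative: signed overflow. The true value 78937 + 236281 = 315218 lies outside [-262144, 262143].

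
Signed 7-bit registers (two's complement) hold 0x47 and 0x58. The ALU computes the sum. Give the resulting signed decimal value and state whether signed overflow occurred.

31; overflow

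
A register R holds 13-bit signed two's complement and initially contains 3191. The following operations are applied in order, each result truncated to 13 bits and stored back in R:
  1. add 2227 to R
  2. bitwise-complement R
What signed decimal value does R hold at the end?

Start: R = 3191 = 0110001110111.
R = 3191 + 2227 = 5418; wraps to -2774 = 1010100101010
R = NOT 1010100101010 = 0101011010101 = 2773

2773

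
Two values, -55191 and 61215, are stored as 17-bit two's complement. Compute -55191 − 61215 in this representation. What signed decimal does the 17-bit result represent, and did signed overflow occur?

14666; overflow

-55191 → 10010100001101001
61215 → 01110111100011111
Subtract via negate-and-add: invert 01110111100011111 + 1 = 10001000011100001 (i.e. -61215).
  10010100001101001
+ 10001000011100001
= 00011100101001010  (discard carry-out 1)
Result 00011100101001010: MSB = 0 → value 14666.
Both addends (after negating the subtrahend) are negative but the stored result is non-negative: signed overflow. The true value -55191 − 61215 = -116406 lies outside [-65536, 65535].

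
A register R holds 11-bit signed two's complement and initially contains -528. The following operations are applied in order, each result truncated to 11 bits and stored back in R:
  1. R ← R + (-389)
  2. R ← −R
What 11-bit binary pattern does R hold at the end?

Start: R = -528 = 10111110000.
R = -528 + (-389) = -917 = 10001101011
R = −(-917) = 917 = 01110010101

01110010101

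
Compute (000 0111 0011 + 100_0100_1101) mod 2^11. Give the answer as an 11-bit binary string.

10011000000

  00001110011
+ 10001001101
= 10011000000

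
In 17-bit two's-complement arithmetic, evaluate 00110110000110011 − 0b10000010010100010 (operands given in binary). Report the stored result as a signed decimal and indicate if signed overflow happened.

00110110000110011 = 27699 (signed)
0b10000010010100010 → 10000010010100010 = -64350 (signed)
Subtract via negate-and-add: invert 10000010010100010 + 1 = 01111101101011110 (i.e. 64350).
  00110110000110011
+ 01111101101011110
= 10110011110010001
Result 10110011110010001: MSB = 1 → 92049 − 131072 = -39023.
Both addends (after negating the subtrahend) are non-negative but the stored result is negative: signed overflow. The true value 27699 − (-64350) = 92049 lies outside [-65536, 65535].

-39023; overflow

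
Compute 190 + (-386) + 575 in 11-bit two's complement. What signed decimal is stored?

379

190 + (-386) = -196 (11100111100)
-196 + 575 = 379 (00101111011)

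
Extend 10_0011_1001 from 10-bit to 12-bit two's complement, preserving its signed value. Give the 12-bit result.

111000111001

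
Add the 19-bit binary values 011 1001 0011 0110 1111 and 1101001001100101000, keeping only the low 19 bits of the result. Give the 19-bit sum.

0100010011010010111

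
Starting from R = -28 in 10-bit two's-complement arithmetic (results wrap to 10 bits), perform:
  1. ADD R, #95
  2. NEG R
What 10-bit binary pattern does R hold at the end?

1110111101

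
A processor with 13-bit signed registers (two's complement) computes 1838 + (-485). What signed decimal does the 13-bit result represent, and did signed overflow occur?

1838 → 0011100101110
-485 → 1111000011011
  0011100101110
+ 1111000011011
= 0010101001001  (discard carry-out 1)
Result 0010101001001: MSB = 0 → value 1353.
Addends have opposite signs, so signed overflow cannot occur.

1353; no overflow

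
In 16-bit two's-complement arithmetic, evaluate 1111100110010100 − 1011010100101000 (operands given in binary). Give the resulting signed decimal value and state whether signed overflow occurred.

1111100110010100 = -1644 (signed)
1011010100101000 = -19160 (signed)
Subtract via negate-and-add: invert 1011010100101000 + 1 = 0100101011011000 (i.e. 19160).
  1111100110010100
+ 0100101011011000
= 0100010001101100  (discard carry-out 1)
Result 0100010001101100: MSB = 0 → value 17516.
Addends (after negating the subtrahend) have opposite signs, so signed overflow cannot occur.

17516; no overflow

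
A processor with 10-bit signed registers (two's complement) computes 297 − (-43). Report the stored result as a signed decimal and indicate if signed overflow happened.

340; no overflow

297 → 0100101001
-43 → 1111010101
Subtract via negate-and-add: invert 1111010101 + 1 = 0000101011 (i.e. 43).
  0100101001
+ 0000101011
= 0101010100
Result 0101010100: MSB = 0 → value 340.
Both addends (after negating the subtrahend) are non-negative and so is the stored result: no signed overflow.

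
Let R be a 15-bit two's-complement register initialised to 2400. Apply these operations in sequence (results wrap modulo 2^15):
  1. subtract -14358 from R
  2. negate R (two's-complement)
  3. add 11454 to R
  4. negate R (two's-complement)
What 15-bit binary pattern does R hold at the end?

Start: R = 2400 = 000100101100000.
R = 2400 − (-14358) = 16758; wraps to -16010 = 100000101110110
R = −(-16010) = 16010 = 011111010001010
R = 16010 + 11454 = 27464; wraps to -5304 = 110101101001000
R = −(-5304) = 5304 = 001010010111000

001010010111000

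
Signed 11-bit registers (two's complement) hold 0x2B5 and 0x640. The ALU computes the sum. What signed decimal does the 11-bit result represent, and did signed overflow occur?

245; no overflow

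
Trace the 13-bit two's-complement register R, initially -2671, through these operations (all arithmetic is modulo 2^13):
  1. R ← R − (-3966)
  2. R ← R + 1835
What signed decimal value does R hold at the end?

3130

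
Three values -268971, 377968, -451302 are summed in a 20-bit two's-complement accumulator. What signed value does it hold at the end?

-342305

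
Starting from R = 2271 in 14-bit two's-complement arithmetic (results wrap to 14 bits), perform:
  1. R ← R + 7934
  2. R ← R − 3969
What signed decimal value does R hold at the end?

6236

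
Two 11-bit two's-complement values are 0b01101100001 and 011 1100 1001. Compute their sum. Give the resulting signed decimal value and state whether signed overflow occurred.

-214; overflow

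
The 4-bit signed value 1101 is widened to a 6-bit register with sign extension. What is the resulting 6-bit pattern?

MSB of 1101 is 1; replicate it into the new high bits.
11|1101 → 111101 (still -3).

111101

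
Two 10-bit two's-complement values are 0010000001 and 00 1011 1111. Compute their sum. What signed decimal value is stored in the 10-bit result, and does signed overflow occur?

320; no overflow

0010000001 = 129 (signed)
00 1011 1111 → 0010111111 = 191 (signed)
  0010000001
+ 0010111111
= 0101000000
Result 0101000000: MSB = 0 → value 320.
Both addends are non-negative and so is the stored result: no signed overflow.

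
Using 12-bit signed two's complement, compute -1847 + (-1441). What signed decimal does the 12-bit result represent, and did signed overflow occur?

808; overflow

-1847 → 100011001001
-1441 → 101001011111
  100011001001
+ 101001011111
= 001100101000  (discard carry-out 1)
Result 001100101000: MSB = 0 → value 808.
Both addends are negative but the stored result is non-negative: signed overflow. The true value -1847 + (-1441) = -3288 lies outside [-2048, 2047].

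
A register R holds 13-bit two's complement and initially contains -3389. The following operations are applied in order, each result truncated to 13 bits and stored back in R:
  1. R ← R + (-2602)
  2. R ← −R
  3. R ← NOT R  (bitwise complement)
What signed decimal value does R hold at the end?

2200

Start: R = -3389 = 1001011000011.
R = -3389 + (-2602) = -5991; wraps to 2201 = 0100010011001
R = −(2201) = -2201 = 1011101100111
R = NOT 1011101100111 = 0100010011000 = 2200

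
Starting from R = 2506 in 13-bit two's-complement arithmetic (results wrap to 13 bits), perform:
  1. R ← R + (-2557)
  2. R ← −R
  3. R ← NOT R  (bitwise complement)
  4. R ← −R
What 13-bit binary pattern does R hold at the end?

0000000110100

Start: R = 2506 = 0100111001010.
R = 2506 + (-2557) = -51 = 1111111001101
R = −(-51) = 51 = 0000000110011
R = NOT 0000000110011 = 1111111001100 = -52
R = −(-52) = 52 = 0000000110100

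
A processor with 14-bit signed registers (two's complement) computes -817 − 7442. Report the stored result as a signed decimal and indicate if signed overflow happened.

8125; overflow

-817 → 11110011001111
7442 → 01110100010010
Subtract via negate-and-add: invert 01110100010010 + 1 = 10001011101110 (i.e. -7442).
  11110011001111
+ 10001011101110
= 01111110111101  (discard carry-out 1)
Result 01111110111101: MSB = 0 → value 8125.
Both addends (after negating the subtrahend) are negative but the stored result is non-negative: signed overflow. The true value -817 − 7442 = -8259 lies outside [-8192, 8191].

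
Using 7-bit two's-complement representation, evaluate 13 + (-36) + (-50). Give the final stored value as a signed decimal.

55

13 + (-36) = -23 (1101001)
-23 + (-50) = -73 → wraps to 55 (0110111)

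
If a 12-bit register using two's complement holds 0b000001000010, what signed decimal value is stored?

66

MSB is 0, so the value is non-negative: 000001000010 = 66.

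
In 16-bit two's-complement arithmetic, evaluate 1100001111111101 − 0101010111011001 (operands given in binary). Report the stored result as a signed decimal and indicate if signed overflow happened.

1100001111111101 = -15363 (signed)
0101010111011001 = 21977 (signed)
Subtract via negate-and-add: invert 0101010111011001 + 1 = 1010101000100111 (i.e. -21977).
  1100001111111101
+ 1010101000100111
= 0110111000100100  (discard carry-out 1)
Result 0110111000100100: MSB = 0 → value 28196.
Both addends (after negating the subtrahend) are negative but the stored result is non-negative: signed overflow. The true value -15363 − 21977 = -37340 lies outside [-32768, 32767].

28196; overflow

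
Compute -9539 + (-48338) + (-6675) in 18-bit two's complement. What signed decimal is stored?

-64552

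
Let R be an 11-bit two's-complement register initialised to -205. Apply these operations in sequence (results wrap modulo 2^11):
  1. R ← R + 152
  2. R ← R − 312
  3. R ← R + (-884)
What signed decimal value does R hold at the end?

Start: R = -205 = 11100110011.
R = -205 + 152 = -53 = 11111001011
R = -53 − 312 = -365 = 11010010011
R = -365 + (-884) = -1249; wraps to 799 = 01100011111

799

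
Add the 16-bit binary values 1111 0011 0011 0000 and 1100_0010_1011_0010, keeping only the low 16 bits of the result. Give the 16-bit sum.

1011010111100010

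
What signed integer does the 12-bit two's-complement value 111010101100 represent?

MSB is 1, so the value is negative.
Invert: 000101010011. Add 1: 000101010100 = 340. So the value is −340.

-340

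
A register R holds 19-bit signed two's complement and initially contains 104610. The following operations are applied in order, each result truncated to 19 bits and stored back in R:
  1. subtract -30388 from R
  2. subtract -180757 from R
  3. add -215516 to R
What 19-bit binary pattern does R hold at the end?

Start: R = 104610 = 0011001100010100010.
R = 104610 − (-30388) = 134998 = 0100000111101010110
R = 134998 − (-180757) = 315755; wraps to -208533 = 1001101000101101011
R = -208533 + (-215516) = -424049; wraps to 100239 = 0011000011110001111

0011000011110001111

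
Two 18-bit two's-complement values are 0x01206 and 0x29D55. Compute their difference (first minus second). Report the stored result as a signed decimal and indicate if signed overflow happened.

95409; no overflow

0x01206 = 000001001000000110 = 4614 (signed)
0x29D55 = 101001110101010101 = -90795 (signed)
Subtract via negate-and-add: invert 101001110101010101 + 1 = 010110001010101011 (i.e. 90795).
  000001001000000110
+ 010110001010101011
= 010111010010110001
Result 010111010010110001: MSB = 0 → value 95409.
Both addends (after negating the subtrahend) are non-negative and so is the stored result: no signed overflow.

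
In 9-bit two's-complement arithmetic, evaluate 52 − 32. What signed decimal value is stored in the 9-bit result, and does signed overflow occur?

20; no overflow

52 → 000110100
32 → 000100000
Subtract via negate-and-add: invert 000100000 + 1 = 111100000 (i.e. -32).
  000110100
+ 111100000
= 000010100  (discard carry-out 1)
Result 000010100: MSB = 0 → value 20.
Addends (after negating the subtrahend) have opposite signs, so signed overflow cannot occur.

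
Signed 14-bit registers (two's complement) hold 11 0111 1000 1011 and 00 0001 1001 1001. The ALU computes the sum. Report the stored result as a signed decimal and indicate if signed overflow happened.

-1756; no overflow

11 0111 1000 1011 → 11011110001011 = -2165 (signed)
00 0001 1001 1001 → 00000110011001 = 409 (signed)
  11011110001011
+ 00000110011001
= 11100100100100
Result 11100100100100: MSB = 1 → 14628 − 16384 = -1756.
Addends have opposite signs, so signed overflow cannot occur.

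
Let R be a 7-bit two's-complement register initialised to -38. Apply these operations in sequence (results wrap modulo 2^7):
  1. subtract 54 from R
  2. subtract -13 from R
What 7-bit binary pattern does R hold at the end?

Start: R = -38 = 1011010.
R = -38 − 54 = -92; wraps to 36 = 0100100
R = 36 − (-13) = 49 = 0110001

0110001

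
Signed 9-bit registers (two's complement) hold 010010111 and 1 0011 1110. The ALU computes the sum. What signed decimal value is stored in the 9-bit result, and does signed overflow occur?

-43; no overflow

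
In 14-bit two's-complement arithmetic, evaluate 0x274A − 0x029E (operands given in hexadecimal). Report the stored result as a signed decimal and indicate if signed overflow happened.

-6996; no overflow

0x274A = 10011101001010 = -6326 (signed)
0x029E = 00001010011110 = 670 (signed)
Subtract via negate-and-add: invert 00001010011110 + 1 = 11110101100010 (i.e. -670).
  10011101001010
+ 11110101100010
= 10010010101100  (discard carry-out 1)
Result 10010010101100: MSB = 1 → 9388 − 16384 = -6996.
Both addends (after negating the subtrahend) are negative and so is the stored result: no signed overflow.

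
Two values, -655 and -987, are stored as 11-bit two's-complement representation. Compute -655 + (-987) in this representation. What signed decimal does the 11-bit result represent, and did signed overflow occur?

406; overflow

-655 → 10101110001
-987 → 10000100101
  10101110001
+ 10000100101
= 00110010110  (discard carry-out 1)
Result 00110010110: MSB = 0 → value 406.
Both addends are negative but the stored result is non-negative: signed overflow. The true value -655 + (-987) = -1642 lies outside [-1024, 1023].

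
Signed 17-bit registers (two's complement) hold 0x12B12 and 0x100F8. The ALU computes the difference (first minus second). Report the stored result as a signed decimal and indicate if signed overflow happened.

0x12B12 = 10010101100010010 = -54510 (signed)
0x100F8 = 10000000011111000 = -65288 (signed)
Subtract via negate-and-add: invert 10000000011111000 + 1 = 01111111100001000 (i.e. 65288).
  10010101100010010
+ 01111111100001000
= 00010101000011010  (discard carry-out 1)
Result 00010101000011010: MSB = 0 → value 10778.
Addends (after negating the subtrahend) have opposite signs, so signed overflow cannot occur.

10778; no overflow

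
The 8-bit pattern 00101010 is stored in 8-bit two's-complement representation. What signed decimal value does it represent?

42

MSB is 0, so the value is non-negative: 00101010 = 42.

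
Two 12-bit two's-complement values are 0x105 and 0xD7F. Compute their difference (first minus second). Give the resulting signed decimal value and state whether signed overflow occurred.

0x105 = 000100000101 = 261 (signed)
0xD7F = 110101111111 = -641 (signed)
Subtract via negate-and-add: invert 110101111111 + 1 = 001010000001 (i.e. 641).
  000100000101
+ 001010000001
= 001110000110
Result 001110000110: MSB = 0 → value 902.
Both addends (after negating the subtrahend) are non-negative and so is the stored result: no signed overflow.

902; no overflow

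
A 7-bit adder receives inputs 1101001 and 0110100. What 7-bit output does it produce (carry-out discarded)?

0011101

  1101001
+ 0110100
= 0011101  (discard carry-out 1)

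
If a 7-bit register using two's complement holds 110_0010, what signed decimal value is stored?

-30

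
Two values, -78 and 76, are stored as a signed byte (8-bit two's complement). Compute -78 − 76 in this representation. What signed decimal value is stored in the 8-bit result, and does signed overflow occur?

102; overflow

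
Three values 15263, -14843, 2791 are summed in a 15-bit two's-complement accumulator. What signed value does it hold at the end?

3211

15263 + (-14843) = 420 (000000110100100)
420 + 2791 = 3211 (000110010001011)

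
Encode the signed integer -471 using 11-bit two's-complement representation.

11000101001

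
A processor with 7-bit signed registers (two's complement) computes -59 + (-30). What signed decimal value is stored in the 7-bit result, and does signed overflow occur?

-59 → 1000101
-30 → 1100010
  1000101
+ 1100010
= 0100111  (discard carry-out 1)
Result 0100111: MSB = 0 → value 39.
Both addends are negative but the stored result is non-negative: signed overflow. The true value -59 + (-30) = -89 lies outside [-64, 63].

39; overflow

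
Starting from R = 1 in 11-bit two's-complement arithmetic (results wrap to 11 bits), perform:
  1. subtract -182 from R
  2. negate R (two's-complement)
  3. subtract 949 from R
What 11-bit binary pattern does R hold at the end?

01110010100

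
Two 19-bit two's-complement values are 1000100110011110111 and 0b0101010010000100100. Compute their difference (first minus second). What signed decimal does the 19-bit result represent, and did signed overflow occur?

108755; overflow

1000100110011110111 = -242441 (signed)
0b0101010010000100100 → 0101010010000100100 = 173092 (signed)
Subtract via negate-and-add: invert 0101010010000100100 + 1 = 1010101101111011100 (i.e. -173092).
  1000100110011110111
+ 1010101101111011100
= 0011010100011010011  (discard carry-out 1)
Result 0011010100011010011: MSB = 0 → value 108755.
Both addends (after negating the subtrahend) are negative but the stored result is non-negative: signed overflow. The true value -242441 − 173092 = -415533 lies outside [-262144, 262143].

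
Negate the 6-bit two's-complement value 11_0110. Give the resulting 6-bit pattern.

Invert: 001001. Add 1: 001010.
Check: 110110 = -10, 001010 = 10.

001010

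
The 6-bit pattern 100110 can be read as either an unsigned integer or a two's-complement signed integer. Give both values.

unsigned = 38, signed = -26

Unsigned: 100110 = 38.
Signed: MSB=1 → 38 − 64 = -26.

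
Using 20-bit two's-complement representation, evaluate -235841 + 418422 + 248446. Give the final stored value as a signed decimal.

-235841 + 418422 = 182581 (00101100100100110101)
182581 + 248446 = 431027 (01101001001110110011)

431027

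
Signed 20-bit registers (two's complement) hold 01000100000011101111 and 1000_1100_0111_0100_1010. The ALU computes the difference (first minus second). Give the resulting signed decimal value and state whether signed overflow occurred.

01000100000011101111 = 278767 (signed)
1000_1100_0111_0100_1010 → 10001100011101001010 = -473270 (signed)
Subtract via negate-and-add: invert 10001100011101001010 + 1 = 01110011100010110110 (i.e. 473270).
  01000100000011101111
+ 01110011100010110110
= 10110111100110100101
Result 10110111100110100101: MSB = 1 → 752037 − 1048576 = -296539.
Both addends (after negating the subtrahend) are non-negative but the stored result is negative: signed overflow. The true value 278767 − (-473270) = 752037 lies outside [-524288, 524287].

-296539; overflow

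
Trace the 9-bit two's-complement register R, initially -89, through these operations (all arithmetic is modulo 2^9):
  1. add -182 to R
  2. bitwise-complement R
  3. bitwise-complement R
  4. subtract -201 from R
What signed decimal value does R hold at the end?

-70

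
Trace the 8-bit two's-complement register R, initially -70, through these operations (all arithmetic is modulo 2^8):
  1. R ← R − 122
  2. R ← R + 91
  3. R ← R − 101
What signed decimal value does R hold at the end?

54

Start: R = -70 = 10111010.
R = -70 − 122 = -192; wraps to 64 = 01000000
R = 64 + 91 = 155; wraps to -101 = 10011011
R = -101 − 101 = -202; wraps to 54 = 00110110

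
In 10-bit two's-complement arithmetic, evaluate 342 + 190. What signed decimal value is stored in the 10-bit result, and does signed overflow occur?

342 → 0101010110
190 → 0010111110
  0101010110
+ 0010111110
= 1000010100
Result 1000010100: MSB = 1 → 532 − 1024 = -492.
Both addends are non-negative but the stored result is negative: signed overflow. The true value 342 + 190 = 532 lies outside [-512, 511].

-492; overflow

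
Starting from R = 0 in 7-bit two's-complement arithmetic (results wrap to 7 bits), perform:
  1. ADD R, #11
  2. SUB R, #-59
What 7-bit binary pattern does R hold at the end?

1000110

Start: R = 0 = 0000000.
R = 0 + 11 = 11 = 0001011
R = 11 − (-59) = 70; wraps to -58 = 1000110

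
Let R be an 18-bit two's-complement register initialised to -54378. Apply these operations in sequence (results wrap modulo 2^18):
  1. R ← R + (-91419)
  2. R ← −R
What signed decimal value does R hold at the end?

Start: R = -54378 = 110010101110010110.
R = -54378 + (-91419) = -145797; wraps to 116347 = 011100011001111011
R = −(116347) = -116347 = 100011100110000101

-116347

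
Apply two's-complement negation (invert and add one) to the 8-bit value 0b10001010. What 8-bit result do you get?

01110110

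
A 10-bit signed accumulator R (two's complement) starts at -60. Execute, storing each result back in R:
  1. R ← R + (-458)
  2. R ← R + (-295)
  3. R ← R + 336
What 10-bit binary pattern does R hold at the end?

1000100011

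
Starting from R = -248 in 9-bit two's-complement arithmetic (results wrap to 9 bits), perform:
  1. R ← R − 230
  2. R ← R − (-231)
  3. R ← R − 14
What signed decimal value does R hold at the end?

Start: R = -248 = 100001000.
R = -248 − 230 = -478; wraps to 34 = 000100010
R = 34 − (-231) = 265; wraps to -247 = 100001001
R = -247 − 14 = -261; wraps to 251 = 011111011

251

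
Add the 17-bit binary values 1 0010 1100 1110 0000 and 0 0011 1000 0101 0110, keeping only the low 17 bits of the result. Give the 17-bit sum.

  10010110011100000
+ 00011100001010110
= 10110010100110110

10110010100110110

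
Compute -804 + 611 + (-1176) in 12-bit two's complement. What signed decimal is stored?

-804 + 611 = -193 (111100111111)
-193 + (-1176) = -1369 (101010100111)

-1369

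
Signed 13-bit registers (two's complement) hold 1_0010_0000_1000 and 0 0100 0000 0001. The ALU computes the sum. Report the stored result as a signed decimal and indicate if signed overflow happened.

-2551; no overflow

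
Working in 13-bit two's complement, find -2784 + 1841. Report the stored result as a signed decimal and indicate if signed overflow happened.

-943; no overflow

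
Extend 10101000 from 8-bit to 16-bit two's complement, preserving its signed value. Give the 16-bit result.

1111111110101000

MSB of 10101000 is 1; replicate it into the new high bits.
11111111|10101000 → 1111111110101000 (still -88).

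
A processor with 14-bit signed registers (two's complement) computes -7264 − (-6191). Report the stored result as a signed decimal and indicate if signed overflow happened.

-7264 → 10001110100000
-6191 → 10011111010001
Subtract via negate-and-add: invert 10011111010001 + 1 = 01100000101111 (i.e. 6191).
  10001110100000
+ 01100000101111
= 11101111001111
Result 11101111001111: MSB = 1 → 15311 − 16384 = -1073.
Addends (after negating the subtrahend) have opposite signs, so signed overflow cannot occur.

-1073; no overflow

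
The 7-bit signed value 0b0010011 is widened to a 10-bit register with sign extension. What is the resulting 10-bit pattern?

MSB of 0010011 is 0; replicate it into the new high bits.
000|0010011 → 0000010011 (still 19).

0000010011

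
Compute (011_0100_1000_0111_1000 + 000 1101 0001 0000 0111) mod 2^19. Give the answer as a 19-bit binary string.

  0110100100001111000
+ 0001101000100000111
= 1000001100101111111

1000001100101111111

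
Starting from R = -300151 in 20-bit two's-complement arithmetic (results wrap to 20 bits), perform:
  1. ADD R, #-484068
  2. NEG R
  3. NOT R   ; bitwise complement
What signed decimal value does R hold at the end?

264356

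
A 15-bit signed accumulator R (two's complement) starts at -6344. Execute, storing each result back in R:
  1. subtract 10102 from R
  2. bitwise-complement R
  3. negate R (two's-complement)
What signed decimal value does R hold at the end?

16323

Start: R = -6344 = 110011100111000.
R = -6344 − 10102 = -16446; wraps to 16322 = 011111111000010
R = NOT 011111111000010 = 100000000111101 = -16323
R = −(-16323) = 16323 = 011111111000011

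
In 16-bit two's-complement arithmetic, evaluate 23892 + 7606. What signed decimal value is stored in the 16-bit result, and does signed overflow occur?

31498; no overflow

23892 → 0101110101010100
7606 → 0001110110110110
  0101110101010100
+ 0001110110110110
= 0111101100001010
Result 0111101100001010: MSB = 0 → value 31498.
Both addends are non-negative and so is the stored result: no signed overflow.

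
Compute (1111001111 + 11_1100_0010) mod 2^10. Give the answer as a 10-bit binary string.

  1111001111
+ 1111000010
= 1110010001  (discard carry-out 1)

1110010001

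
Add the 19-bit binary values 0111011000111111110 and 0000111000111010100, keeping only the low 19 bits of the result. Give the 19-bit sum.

1000010001111010010

  0111011000111111110
+ 0000111000111010100
= 1000010001111010010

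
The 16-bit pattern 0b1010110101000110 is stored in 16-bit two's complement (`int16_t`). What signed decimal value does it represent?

MSB is 1, so the value is negative.
Invert: 0101001010111001. Add 1: 0101001010111010 = 21178. So the value is −21178.

-21178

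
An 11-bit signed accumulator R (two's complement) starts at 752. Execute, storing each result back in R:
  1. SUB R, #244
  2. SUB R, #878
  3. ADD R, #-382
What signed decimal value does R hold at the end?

Start: R = 752 = 01011110000.
R = 752 − 244 = 508 = 00111111100
R = 508 − 878 = -370 = 11010001110
R = -370 + (-382) = -752 = 10100010000

-752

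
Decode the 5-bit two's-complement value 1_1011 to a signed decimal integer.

-5

MSB is 1, so the value is negative.
Invert: 00100. Add 1: 00101 = 5. So the value is −5.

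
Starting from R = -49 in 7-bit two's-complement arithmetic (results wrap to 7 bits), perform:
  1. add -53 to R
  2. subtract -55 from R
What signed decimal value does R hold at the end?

-47

Start: R = -49 = 1001111.
R = -49 + (-53) = -102; wraps to 26 = 0011010
R = 26 − (-55) = 81; wraps to -47 = 1010001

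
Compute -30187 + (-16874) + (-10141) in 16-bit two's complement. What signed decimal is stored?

-30187 + (-16874) = -47061 → wraps to 18475 (0100100000101011)
18475 + (-10141) = 8334 (0010000010001110)

8334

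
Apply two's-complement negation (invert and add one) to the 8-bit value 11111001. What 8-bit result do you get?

00000111

Invert: 00000110. Add 1: 00000111.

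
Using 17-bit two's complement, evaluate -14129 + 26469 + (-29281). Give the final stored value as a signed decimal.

-16941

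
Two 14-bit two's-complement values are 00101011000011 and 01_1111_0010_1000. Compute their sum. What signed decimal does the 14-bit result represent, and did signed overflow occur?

-5653; overflow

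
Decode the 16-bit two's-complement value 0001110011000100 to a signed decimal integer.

7364

MSB is 0, so the value is non-negative: 0001110011000100 = 7364.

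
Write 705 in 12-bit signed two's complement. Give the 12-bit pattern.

001011000001

705 is non-negative, so write it directly in 12 bits: 001011000001.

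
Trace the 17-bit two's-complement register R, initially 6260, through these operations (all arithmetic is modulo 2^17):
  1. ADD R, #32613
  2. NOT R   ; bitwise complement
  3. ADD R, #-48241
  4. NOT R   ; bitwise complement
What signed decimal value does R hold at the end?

-43958

Start: R = 6260 = 00001100001110100.
R = 6260 + 32613 = 38873 = 01001011111011001
R = NOT 01001011111011001 = 10110100000100110 = -38874
R = -38874 + (-48241) = -87115; wraps to 43957 = 01010101110110101
R = NOT 01010101110110101 = 10101010001001010 = -43958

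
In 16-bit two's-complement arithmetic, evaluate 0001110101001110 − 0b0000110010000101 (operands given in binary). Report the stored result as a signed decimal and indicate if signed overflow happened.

4297; no overflow

0001110101001110 = 7502 (signed)
0b0000110010000101 → 0000110010000101 = 3205 (signed)
Subtract via negate-and-add: invert 0000110010000101 + 1 = 1111001101111011 (i.e. -3205).
  0001110101001110
+ 1111001101111011
= 0001000011001001  (discard carry-out 1)
Result 0001000011001001: MSB = 0 → value 4297.
Addends (after negating the subtrahend) have opposite signs, so signed overflow cannot occur.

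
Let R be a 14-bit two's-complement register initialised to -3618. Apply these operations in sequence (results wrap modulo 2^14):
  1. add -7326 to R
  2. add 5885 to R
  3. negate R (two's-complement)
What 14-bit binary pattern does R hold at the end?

Start: R = -3618 = 11000111011110.
R = -3618 + (-7326) = -10944; wraps to 5440 = 01010101000000
R = 5440 + 5885 = 11325; wraps to -5059 = 10110000111101
R = −(-5059) = 5059 = 01001111000011

01001111000011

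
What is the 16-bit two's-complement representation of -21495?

1010110000001001

|-21495| = 21495 = 0101001111110111 in 16 bits.
Invert the bits: 1010110000001000. Add 1: 1010110000001001.
Check: 1010110000001001 reads as 44041 − 65536 = -21495.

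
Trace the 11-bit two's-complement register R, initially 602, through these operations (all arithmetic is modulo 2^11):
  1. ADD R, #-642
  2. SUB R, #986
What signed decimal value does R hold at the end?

Start: R = 602 = 01001011010.
R = 602 + (-642) = -40 = 11111011000
R = -40 − 986 = -1026; wraps to 1022 = 01111111110

1022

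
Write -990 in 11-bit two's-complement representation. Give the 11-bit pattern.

10000100010

|-990| = 990 = 01111011110 in 11 bits.
Invert the bits: 10000100001. Add 1: 10000100010.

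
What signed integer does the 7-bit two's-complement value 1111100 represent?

-4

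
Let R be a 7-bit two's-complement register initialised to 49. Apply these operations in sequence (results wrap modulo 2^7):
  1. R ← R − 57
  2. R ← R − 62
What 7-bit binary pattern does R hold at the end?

0111010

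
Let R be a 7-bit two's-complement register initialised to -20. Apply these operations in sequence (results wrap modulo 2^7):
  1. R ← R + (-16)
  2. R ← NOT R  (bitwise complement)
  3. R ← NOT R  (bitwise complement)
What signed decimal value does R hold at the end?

Start: R = -20 = 1101100.
R = -20 + (-16) = -36 = 1011100
R = NOT 1011100 = 0100011 = 35
R = NOT 0100011 = 1011100 = -36

-36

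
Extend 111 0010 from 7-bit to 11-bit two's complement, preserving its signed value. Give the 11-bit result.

MSB of 1110010 is 1; replicate it into the new high bits.
1111|1110010 → 11111110010 (still -14).

11111110010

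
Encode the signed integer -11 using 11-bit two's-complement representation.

|-11| = 11 = 00000001011 in 11 bits.
Invert the bits: 11111110100. Add 1: 11111110101.

11111110101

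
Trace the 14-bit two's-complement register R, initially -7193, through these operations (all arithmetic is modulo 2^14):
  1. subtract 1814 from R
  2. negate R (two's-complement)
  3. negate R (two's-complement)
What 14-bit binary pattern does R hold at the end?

01110011010001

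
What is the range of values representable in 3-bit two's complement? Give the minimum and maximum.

min = -4, max = 3

Minimum: −2^2 = -4.
Maximum: 2^2 − 1 = 3.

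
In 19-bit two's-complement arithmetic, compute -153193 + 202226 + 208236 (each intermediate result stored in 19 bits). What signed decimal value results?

-153193 + 202226 = 49033 (0001011111110001001)
49033 + 208236 = 257269 (0111110110011110101)

257269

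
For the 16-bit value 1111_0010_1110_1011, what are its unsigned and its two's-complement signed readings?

Unsigned: 1111001011101011 = 62187.
Signed: MSB=1 → 62187 − 65536 = -3349.

unsigned = 62187, signed = -3349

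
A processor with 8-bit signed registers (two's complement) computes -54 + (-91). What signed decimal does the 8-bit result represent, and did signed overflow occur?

111; overflow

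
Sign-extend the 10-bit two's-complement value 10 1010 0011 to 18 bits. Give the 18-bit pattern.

111111111010100011

MSB of 1010100011 is 1; replicate it into the new high bits.
11111111|1010100011 → 111111111010100011 (still -349).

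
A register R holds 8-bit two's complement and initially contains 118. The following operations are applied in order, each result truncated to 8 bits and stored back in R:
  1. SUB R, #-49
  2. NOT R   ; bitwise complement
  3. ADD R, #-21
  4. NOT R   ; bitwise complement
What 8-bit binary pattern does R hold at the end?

Start: R = 118 = 01110110.
R = 118 − (-49) = 167; wraps to -89 = 10100111
R = NOT 10100111 = 01011000 = 88
R = 88 + (-21) = 67 = 01000011
R = NOT 01000011 = 10111100 = -68

10111100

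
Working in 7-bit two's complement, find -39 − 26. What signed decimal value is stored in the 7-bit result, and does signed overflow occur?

-39 → 1011001
26 → 0011010
Subtract via negate-and-add: invert 0011010 + 1 = 1100110 (i.e. -26).
  1011001
+ 1100110
= 0111111  (discard carry-out 1)
Result 0111111: MSB = 0 → value 63.
Both addends (after negating the subtrahend) are negative but the stored result is non-negative: signed overflow. The true value -39 − 26 = -65 lies outside [-64, 63].

63; overflow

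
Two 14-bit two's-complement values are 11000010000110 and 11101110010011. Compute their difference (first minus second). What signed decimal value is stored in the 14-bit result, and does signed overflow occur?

11000010000110 = -3962 (signed)
11101110010011 = -1133 (signed)
Subtract via negate-and-add: invert 11101110010011 + 1 = 00010001101101 (i.e. 1133).
  11000010000110
+ 00010001101101
= 11010011110011
Result 11010011110011: MSB = 1 → 13555 − 16384 = -2829.
Addends (after negating the subtrahend) have opposite signs, so signed overflow cannot occur.

-2829; no overflow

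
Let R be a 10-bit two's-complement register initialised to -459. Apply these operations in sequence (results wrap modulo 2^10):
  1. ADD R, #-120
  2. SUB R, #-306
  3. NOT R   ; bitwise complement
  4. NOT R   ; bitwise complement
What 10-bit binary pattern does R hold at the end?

Start: R = -459 = 1000110101.
R = -459 + (-120) = -579; wraps to 445 = 0110111101
R = 445 − (-306) = 751; wraps to -273 = 1011101111
R = NOT 1011101111 = 0100010000 = 272
R = NOT 0100010000 = 1011101111 = -273

1011101111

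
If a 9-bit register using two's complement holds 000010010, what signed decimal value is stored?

18

MSB is 0, so the value is non-negative: 000010010 = 18.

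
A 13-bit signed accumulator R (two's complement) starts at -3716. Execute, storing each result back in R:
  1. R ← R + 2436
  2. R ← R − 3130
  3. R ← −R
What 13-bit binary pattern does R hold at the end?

1000100111010

Start: R = -3716 = 1000101111100.
R = -3716 + 2436 = -1280 = 1101100000000
R = -1280 − 3130 = -4410; wraps to 3782 = 0111011000110
R = −(3782) = -3782 = 1000100111010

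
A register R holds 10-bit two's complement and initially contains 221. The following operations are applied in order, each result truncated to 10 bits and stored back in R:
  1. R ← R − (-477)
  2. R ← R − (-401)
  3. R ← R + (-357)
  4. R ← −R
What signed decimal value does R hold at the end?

Start: R = 221 = 0011011101.
R = 221 − (-477) = 698; wraps to -326 = 1010111010
R = -326 − (-401) = 75 = 0001001011
R = 75 + (-357) = -282 = 1011100110
R = −(-282) = 282 = 0100011010

282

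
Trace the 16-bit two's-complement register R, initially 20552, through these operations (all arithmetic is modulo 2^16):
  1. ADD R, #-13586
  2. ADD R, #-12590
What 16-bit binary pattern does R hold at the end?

1110101000001000

Start: R = 20552 = 0101000001001000.
R = 20552 + (-13586) = 6966 = 0001101100110110
R = 6966 + (-12590) = -5624 = 1110101000001000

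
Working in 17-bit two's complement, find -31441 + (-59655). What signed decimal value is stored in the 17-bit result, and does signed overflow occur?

-31441 → 11000010100101111
-59655 → 10001011011111001
  11000010100101111
+ 10001011011111001
= 01001110000101000  (discard carry-out 1)
Result 01001110000101000: MSB = 0 → value 39976.
Both addends are negative but the stored result is non-negative: signed overflow. The true value -31441 + (-59655) = -91096 lies outside [-65536, 65535].

39976; overflow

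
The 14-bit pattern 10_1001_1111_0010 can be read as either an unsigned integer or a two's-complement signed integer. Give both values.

unsigned = 10738, signed = -5646

Unsigned: 10100111110010 = 10738.
Signed: MSB=1 → 10738 − 16384 = -5646.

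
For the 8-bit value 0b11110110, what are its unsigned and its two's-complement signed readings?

Unsigned: 11110110 = 246.
Signed: MSB=1 → 246 − 256 = -10.

unsigned = 246, signed = -10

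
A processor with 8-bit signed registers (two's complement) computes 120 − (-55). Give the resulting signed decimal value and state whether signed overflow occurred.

-81; overflow

120 → 01111000
-55 → 11001001
Subtract via negate-and-add: invert 11001001 + 1 = 00110111 (i.e. 55).
  01111000
+ 00110111
= 10101111
Result 10101111: MSB = 1 → 175 − 256 = -81.
Both addends (after negating the subtrahend) are non-negative but the stored result is negative: signed overflow. The true value 120 − (-55) = 175 lies outside [-128, 127].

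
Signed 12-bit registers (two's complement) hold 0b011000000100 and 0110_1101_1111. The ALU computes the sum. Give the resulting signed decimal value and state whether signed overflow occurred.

0b011000000100 → 011000000100 = 1540 (signed)
0110_1101_1111 → 011011011111 = 1759 (signed)
  011000000100
+ 011011011111
= 110011100011
Result 110011100011: MSB = 1 → 3299 − 4096 = -797.
Both addends are non-negative but the stored result is negative: signed overflow. The true value 1540 + 1759 = 3299 lies outside [-2048, 2047].

-797; overflow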